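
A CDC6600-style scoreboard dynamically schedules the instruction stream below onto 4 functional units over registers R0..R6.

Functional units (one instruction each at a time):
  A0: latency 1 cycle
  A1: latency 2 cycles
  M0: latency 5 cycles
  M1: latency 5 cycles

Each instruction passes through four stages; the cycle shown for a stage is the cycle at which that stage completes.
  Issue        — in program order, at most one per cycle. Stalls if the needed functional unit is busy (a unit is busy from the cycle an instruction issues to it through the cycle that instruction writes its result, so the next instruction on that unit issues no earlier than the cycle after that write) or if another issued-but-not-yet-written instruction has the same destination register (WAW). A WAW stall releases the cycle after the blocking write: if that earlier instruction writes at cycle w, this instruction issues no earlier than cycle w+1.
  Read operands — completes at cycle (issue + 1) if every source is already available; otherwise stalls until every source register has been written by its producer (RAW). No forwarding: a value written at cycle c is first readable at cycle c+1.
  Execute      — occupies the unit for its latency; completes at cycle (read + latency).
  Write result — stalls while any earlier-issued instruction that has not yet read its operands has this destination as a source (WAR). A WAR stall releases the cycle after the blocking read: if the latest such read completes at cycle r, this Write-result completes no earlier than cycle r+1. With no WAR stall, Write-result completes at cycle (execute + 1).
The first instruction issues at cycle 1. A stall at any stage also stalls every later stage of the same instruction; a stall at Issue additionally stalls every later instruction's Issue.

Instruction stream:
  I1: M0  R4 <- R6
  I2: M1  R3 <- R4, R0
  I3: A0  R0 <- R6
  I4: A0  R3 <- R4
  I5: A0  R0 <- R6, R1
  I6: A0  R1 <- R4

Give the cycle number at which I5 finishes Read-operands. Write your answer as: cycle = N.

t=1  I1 dispatched to M0
t=2  I1 operands ready · I2 dispatched to M1
t=3  I3 dispatched to A0
t=4  I3 operands ready
t=5  I3 complete
t=7  I1 complete
t=8  R4←I1
t=9  I2 operands ready
t=10  R0←I3
t=14  I2 complete
t=15  R3←I2
t=16  I4 dispatched to A0
t=17  I4 operands ready
t=18  I4 complete
t=19  R3←I4
t=20  I5 dispatched to A0
t=21  I5 operands ready
t=22  I5 complete
t=23  R0←I5
t=24  I6 dispatched to A0
t=25  I6 operands ready
t=26  I6 complete
t=27  R1←I6

cycle = 21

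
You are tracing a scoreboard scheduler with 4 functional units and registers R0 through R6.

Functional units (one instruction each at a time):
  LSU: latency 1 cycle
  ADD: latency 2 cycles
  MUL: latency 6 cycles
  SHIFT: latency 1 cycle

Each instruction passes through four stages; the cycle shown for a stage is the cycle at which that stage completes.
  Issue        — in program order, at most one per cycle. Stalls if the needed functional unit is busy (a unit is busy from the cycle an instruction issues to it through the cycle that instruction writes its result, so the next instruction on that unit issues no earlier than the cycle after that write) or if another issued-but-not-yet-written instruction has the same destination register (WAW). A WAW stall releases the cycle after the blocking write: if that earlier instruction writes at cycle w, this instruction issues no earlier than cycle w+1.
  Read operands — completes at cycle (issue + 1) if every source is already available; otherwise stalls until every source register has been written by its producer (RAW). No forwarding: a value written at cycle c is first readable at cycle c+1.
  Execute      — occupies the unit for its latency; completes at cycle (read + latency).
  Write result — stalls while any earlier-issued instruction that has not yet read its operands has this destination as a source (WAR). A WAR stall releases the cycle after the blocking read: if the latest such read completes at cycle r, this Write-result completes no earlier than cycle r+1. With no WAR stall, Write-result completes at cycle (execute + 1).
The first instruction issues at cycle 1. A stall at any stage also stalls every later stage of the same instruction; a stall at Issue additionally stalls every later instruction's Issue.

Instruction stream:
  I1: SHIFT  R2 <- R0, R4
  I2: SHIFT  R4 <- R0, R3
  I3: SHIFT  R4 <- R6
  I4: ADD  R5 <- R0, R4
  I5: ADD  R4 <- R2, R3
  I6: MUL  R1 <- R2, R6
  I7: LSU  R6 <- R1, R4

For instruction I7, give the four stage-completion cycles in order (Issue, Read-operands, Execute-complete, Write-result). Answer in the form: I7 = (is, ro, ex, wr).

I7 = (19, 27, 28, 29)

[1] I1 dispatched to SHIFT
[2] I1 operands ready
[3] I1 complete
[4] R2←I1
[5] I2 dispatched to SHIFT
[6] I2 operands ready
[7] I2 complete
[8] R4←I2
[9] I3 dispatched to SHIFT
[10] I3 operands ready | I4 dispatched to ADD
[11] I3 complete
[12] R4←I3
[13] I4 operands ready
[15] I4 complete
[16] R5←I4
[17] I5 dispatched to ADD
[18] I5 operands ready | I6 dispatched to MUL
[19] I6 operands ready | I7 dispatched to LSU
[20] I5 complete
[21] R4←I5
[25] I6 complete
[26] R1←I6
[27] I7 operands ready
[28] I7 complete
[29] R6←I7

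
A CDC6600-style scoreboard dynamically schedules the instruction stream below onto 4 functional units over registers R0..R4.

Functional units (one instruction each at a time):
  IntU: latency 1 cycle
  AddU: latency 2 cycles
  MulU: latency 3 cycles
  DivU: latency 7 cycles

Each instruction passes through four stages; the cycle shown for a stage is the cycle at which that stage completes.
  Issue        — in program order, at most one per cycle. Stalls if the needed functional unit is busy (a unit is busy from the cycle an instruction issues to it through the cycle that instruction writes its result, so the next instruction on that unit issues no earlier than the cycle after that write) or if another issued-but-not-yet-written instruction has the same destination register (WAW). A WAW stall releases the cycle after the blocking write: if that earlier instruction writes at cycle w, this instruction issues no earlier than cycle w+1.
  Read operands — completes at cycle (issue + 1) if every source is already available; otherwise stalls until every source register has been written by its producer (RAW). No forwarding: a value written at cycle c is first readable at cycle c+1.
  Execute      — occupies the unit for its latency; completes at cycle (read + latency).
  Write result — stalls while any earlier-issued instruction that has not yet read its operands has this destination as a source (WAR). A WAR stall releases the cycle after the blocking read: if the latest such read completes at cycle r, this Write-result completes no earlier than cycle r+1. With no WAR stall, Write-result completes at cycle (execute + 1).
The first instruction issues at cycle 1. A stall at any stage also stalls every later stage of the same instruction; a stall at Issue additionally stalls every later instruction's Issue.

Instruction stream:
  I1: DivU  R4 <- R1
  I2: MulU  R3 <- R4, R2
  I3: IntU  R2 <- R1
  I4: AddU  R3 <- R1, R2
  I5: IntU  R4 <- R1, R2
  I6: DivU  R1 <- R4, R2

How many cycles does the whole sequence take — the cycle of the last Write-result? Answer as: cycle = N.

cycle = 29

cycle 1: I1 issues→DivU
cycle 2: I1 reads; I2 issues→MulU
cycle 3: I3 issues→IntU
cycle 4: I3 reads
cycle 5: I3 exec-done
cycle 9: I1 exec-done
cycle 10: I1 writes R4
cycle 11: I2 reads
cycle 12: I3 writes R2
cycle 14: I2 exec-done
cycle 15: I2 writes R3
cycle 16: I4 issues→AddU
cycle 17: I4 reads; I5 issues→IntU
cycle 18: I5 reads; I6 issues→DivU
cycle 19: I4 exec-done; I5 exec-done
cycle 20: I4 writes R3; I5 writes R4
cycle 21: I6 reads
cycle 28: I6 exec-done
cycle 29: I6 writes R1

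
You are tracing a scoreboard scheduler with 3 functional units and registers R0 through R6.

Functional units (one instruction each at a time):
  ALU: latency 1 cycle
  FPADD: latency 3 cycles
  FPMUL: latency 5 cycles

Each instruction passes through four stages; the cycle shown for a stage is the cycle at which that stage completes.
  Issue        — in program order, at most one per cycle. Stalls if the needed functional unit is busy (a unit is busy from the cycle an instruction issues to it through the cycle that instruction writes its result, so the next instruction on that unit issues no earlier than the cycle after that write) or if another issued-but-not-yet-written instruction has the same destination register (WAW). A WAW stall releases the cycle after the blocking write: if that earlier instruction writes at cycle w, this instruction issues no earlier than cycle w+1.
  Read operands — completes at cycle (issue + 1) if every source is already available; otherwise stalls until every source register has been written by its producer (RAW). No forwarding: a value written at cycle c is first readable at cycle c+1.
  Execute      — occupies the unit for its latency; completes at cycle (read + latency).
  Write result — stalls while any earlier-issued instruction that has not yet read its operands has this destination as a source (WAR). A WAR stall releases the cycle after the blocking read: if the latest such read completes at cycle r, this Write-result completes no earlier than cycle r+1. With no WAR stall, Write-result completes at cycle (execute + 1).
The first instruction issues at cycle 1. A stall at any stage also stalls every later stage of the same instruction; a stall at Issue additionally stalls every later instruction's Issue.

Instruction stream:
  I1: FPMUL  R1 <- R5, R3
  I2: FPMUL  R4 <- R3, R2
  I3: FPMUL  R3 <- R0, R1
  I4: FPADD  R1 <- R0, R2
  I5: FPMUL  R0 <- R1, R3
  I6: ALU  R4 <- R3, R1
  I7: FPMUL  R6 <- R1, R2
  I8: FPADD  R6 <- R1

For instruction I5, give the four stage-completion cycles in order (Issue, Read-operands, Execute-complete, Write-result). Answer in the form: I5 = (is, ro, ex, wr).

I1 -> (1, 2, 7, 8)
I2 -> (9, 10, 15, 16)  // struct: FPMUL busy until I1 writes@8
I3 -> (17, 18, 23, 24)  // struct: FPMUL busy until I2 writes@16
I4 -> (18, 19, 22, 23)
I5 -> (25, 26, 31, 32)  // struct: FPMUL busy until I3 writes@24
I6 -> (26, 27, 28, 29)
I7 -> (33, 34, 39, 40)  // struct: FPMUL busy until I5 writes@32
I8 -> (41, 42, 45, 46)  // WAW R6: wait I7 write@40

I5 = (25, 26, 31, 32)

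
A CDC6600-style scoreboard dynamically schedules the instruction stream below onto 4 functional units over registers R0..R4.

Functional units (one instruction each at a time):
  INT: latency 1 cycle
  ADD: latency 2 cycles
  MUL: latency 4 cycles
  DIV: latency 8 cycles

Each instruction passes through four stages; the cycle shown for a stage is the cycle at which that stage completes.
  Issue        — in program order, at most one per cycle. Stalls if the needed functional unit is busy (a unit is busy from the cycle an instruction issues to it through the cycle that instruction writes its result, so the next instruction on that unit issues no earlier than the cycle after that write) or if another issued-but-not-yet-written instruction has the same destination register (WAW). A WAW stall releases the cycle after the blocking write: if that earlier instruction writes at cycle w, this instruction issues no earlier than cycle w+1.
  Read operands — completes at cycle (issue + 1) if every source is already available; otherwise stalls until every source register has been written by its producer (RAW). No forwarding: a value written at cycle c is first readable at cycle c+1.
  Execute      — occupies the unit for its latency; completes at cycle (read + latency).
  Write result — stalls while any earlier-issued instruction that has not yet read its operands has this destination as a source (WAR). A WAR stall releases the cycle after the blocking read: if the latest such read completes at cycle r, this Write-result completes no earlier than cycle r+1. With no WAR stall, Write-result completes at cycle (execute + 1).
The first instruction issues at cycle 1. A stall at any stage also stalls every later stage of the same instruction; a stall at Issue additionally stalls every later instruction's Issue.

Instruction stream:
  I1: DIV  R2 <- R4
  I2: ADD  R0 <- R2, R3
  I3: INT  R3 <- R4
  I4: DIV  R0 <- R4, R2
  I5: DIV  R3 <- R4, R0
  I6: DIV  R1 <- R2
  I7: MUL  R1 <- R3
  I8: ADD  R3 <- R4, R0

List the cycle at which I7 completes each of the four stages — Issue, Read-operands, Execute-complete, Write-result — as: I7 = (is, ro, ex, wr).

I7 = (49, 50, 54, 55)

1) issue 1, read 2, done 10, write 11
2) issue 2, read 12, done 14, write 15  <RAW R2: wait I1 write@11>
3) issue 3, read 4, done 5, write 13  <WAR R3: wait I2 read@12>
4) issue 16, read 17, done 25, write 26  <WAW R0: wait I2 write@15>
5) issue 27, read 28, done 36, write 37  <struct: DIV busy until I4 writes@26>
6) issue 38, read 39, done 47, write 48  <struct: DIV busy until I5 writes@37>
7) issue 49, read 50, done 54, write 55  <WAW R1: wait I6 write@48>
8) issue 50, read 51, done 53, write 54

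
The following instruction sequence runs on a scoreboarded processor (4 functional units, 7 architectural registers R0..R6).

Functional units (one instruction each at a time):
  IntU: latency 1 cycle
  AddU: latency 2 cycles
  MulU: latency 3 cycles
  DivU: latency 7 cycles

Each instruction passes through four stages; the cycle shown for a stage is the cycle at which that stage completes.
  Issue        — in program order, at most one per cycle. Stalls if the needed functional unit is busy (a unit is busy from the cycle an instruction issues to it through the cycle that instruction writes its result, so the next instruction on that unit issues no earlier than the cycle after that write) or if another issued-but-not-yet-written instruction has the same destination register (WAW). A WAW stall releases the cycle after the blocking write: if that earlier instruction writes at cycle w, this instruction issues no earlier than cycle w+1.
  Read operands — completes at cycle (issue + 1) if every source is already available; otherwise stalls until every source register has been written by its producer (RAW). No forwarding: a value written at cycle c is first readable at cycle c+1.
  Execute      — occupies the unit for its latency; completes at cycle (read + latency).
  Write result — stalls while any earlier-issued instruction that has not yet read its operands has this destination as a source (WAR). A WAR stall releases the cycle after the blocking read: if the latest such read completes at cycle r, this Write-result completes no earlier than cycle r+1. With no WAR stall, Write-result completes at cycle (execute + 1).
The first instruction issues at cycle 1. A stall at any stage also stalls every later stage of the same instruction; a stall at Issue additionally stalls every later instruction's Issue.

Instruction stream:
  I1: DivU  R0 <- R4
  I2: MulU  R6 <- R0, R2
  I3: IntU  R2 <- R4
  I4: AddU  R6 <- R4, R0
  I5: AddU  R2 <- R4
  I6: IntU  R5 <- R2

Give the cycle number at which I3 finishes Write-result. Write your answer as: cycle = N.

[I1] 1/2/9/10
[I2] 2/11/14/15  (RAW R0: wait I1 write@10)
[I3] 3/4/5/12  (WAR R2: wait I2 read@11)
[I4] 16/17/19/20  (WAW R6: wait I2 write@15)
[I5] 21/22/24/25  (struct: AddU busy until I4 writes@20)
[I6] 22/26/27/28  (RAW R2: wait I5 write@25)

cycle = 12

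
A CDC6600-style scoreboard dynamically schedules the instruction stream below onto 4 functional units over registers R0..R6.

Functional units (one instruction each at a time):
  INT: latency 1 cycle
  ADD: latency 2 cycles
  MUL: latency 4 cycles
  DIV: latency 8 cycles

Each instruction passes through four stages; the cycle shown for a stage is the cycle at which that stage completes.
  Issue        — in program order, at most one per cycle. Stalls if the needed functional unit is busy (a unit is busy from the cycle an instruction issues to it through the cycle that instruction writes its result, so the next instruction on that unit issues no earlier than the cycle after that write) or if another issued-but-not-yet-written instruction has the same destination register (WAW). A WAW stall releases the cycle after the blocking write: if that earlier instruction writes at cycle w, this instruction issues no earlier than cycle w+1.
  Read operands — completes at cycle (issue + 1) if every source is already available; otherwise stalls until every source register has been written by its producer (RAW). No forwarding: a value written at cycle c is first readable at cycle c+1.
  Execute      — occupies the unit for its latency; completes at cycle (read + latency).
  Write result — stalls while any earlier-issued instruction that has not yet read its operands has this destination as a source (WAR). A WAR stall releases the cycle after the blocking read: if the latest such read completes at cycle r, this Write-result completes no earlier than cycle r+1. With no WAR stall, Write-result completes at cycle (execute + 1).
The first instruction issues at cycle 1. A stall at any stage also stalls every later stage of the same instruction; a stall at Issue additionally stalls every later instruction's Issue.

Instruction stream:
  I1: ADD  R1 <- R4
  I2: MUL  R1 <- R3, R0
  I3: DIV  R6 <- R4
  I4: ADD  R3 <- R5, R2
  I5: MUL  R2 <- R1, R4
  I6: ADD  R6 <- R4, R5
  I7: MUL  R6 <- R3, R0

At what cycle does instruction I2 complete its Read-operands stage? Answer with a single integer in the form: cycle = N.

cycle = 7

c1: I1 issues→ADD
c2: I1 reads
c4: I1 exec-done
c5: I1 writes R1
c6: I2 issues→MUL
c7: I2 reads; I3 issues→DIV
c8: I3 reads; I4 issues→ADD
c9: I4 reads
c11: I2 exec-done; I4 exec-done
c12: I2 writes R1; I4 writes R3
c13: I5 issues→MUL
c14: I5 reads
c16: I3 exec-done
c17: I3 writes R6
c18: I5 exec-done; I6 issues→ADD
c19: I5 writes R2; I6 reads
c21: I6 exec-done
c22: I6 writes R6
c23: I7 issues→MUL
c24: I7 reads
c28: I7 exec-done
c29: I7 writes R6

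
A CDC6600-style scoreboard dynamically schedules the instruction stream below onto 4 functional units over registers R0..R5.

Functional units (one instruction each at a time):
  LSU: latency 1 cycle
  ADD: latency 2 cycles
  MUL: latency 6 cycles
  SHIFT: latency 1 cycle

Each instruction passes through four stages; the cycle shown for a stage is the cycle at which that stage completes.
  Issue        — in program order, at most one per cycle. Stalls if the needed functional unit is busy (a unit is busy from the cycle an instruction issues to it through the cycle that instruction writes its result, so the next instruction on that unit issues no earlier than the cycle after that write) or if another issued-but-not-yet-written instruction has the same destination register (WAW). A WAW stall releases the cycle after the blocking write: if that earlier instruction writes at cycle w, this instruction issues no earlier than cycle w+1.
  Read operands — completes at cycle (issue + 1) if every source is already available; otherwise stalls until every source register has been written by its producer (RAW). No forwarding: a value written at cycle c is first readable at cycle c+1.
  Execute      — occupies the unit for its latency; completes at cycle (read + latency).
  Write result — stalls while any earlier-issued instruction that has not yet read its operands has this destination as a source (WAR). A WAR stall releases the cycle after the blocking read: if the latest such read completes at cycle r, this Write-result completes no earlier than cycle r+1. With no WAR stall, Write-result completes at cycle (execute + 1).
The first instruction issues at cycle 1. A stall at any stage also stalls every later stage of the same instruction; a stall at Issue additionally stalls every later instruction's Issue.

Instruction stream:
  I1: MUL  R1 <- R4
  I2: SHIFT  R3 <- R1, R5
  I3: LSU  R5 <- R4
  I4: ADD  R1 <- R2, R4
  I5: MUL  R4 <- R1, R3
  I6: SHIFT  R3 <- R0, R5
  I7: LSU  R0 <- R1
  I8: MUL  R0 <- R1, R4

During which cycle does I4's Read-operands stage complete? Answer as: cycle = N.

[1] I1 dispatched to MUL
[2] I1 operands ready; I2 dispatched to SHIFT
[3] I3 dispatched to LSU
[4] I3 operands ready
[5] I3 complete
[8] I1 complete
[9] R1←I1
[10] I2 operands ready; I4 dispatched to ADD
[11] I2 complete; R5←I3; I4 operands ready; I5 dispatched to MUL
[12] R3←I2
[13] I4 complete; I6 dispatched to SHIFT
[14] R1←I4; I6 operands ready; I7 dispatched to LSU
[15] I5 operands ready; I6 complete; I7 operands ready
[16] R3←I6; I7 complete
[17] R0←I7
[21] I5 complete
[22] R4←I5
[23] I8 dispatched to MUL
[24] I8 operands ready
[30] I8 complete
[31] R0←I8

cycle = 11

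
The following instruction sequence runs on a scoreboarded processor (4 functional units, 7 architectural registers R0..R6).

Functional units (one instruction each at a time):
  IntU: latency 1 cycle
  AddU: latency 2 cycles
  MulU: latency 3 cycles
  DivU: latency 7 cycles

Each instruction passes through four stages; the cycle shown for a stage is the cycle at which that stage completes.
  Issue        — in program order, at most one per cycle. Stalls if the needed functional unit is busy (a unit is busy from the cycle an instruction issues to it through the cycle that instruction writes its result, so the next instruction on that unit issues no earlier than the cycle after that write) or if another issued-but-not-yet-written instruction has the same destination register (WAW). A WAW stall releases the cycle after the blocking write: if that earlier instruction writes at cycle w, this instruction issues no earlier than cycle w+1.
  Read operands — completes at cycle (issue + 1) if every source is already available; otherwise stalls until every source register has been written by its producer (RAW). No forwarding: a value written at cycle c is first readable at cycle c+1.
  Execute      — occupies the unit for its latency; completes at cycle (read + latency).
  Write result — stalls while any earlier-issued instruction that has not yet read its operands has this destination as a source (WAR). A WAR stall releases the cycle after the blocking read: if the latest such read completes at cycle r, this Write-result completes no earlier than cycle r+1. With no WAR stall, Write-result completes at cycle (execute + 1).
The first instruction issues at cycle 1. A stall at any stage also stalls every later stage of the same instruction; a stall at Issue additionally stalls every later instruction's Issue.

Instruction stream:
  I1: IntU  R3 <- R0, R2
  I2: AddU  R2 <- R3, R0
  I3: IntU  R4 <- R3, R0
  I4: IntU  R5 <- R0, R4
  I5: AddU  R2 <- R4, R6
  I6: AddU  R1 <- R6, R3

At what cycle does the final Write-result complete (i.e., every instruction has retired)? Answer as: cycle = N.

cycle = 19

I1: IS=1 RO=2 EX=3 WR=4
I2: IS=2 RO=5 EX=7 WR=8  [RAW R3: wait I1 write@4]
I3: IS=5 RO=6 EX=7 WR=8  [struct: IntU busy until I1 writes@4]
I4: IS=9 RO=10 EX=11 WR=12  [struct: IntU busy until I3 writes@8]
I5: IS=10 RO=11 EX=13 WR=14
I6: IS=15 RO=16 EX=18 WR=19  [struct: AddU busy until I5 writes@14]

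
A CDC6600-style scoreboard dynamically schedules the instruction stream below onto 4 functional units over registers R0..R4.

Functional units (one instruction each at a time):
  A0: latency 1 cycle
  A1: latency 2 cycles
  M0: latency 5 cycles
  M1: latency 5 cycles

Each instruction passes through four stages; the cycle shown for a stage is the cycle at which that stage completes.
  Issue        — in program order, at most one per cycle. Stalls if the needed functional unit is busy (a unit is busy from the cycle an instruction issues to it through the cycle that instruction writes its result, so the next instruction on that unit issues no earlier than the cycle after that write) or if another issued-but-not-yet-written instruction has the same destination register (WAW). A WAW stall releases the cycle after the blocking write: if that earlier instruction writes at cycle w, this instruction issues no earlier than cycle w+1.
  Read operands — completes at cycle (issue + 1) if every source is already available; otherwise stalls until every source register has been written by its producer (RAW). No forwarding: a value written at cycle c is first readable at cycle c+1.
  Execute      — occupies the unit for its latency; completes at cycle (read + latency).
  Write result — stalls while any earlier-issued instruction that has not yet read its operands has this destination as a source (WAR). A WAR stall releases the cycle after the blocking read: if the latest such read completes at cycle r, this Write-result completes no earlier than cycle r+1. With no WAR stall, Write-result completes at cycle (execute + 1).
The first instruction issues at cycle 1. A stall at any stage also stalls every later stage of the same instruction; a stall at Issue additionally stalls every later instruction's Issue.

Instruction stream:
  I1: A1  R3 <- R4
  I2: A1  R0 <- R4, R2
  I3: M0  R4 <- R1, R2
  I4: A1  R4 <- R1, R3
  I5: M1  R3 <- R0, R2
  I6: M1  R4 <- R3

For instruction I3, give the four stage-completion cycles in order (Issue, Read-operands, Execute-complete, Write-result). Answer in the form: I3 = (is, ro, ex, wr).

I3 = (7, 8, 13, 14)

I1: IS=1 RO=2 EX=4 WR=5
I2: IS=6 RO=7 EX=9 WR=10  [struct: A1 busy until I1 writes@5]
I3: IS=7 RO=8 EX=13 WR=14
I4: IS=15 RO=16 EX=18 WR=19  [WAW R4: wait I3 write@14]
I5: IS=16 RO=17 EX=22 WR=23
I6: IS=24 RO=25 EX=30 WR=31  [struct: M1 busy until I5 writes@23]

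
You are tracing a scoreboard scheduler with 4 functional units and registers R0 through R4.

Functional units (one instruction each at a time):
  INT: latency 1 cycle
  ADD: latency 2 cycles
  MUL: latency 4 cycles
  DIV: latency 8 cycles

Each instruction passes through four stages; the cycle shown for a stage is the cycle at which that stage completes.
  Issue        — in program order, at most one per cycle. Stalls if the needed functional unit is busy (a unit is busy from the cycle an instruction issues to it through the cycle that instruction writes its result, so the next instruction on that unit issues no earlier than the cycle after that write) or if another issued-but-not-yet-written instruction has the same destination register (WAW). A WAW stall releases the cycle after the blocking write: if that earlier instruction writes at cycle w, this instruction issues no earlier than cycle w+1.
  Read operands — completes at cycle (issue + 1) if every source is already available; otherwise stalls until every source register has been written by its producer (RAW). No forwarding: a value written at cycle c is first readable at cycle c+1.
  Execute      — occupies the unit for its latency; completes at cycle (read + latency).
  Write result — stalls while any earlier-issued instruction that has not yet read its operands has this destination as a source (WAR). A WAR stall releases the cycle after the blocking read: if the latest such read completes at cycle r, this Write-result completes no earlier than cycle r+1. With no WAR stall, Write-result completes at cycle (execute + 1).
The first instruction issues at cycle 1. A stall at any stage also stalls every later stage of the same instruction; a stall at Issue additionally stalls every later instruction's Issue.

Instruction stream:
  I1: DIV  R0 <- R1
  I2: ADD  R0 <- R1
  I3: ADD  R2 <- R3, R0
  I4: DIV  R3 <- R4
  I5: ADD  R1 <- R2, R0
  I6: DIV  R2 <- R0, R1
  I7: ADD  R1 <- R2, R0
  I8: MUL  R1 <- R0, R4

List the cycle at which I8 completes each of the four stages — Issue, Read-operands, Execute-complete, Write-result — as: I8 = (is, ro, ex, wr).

t=1  I1 dispatched to DIV
t=2  I1 operands ready
t=10  I1 complete
t=11  R0←I1
t=12  I2 dispatched to ADD
t=13  I2 operands ready
t=15  I2 complete
t=16  R0←I2
t=17  I3 dispatched to ADD
t=18  I3 operands ready; I4 dispatched to DIV
t=19  I4 operands ready
t=20  I3 complete
t=21  R2←I3
t=22  I5 dispatched to ADD
t=23  I5 operands ready
t=25  I5 complete
t=26  R1←I5
t=27  I4 complete
t=28  R3←I4
t=29  I6 dispatched to DIV
t=30  I6 operands ready; I7 dispatched to ADD
t=38  I6 complete
t=39  R2←I6
t=40  I7 operands ready
t=42  I7 complete
t=43  R1←I7
t=44  I8 dispatched to MUL
t=45  I8 operands ready
t=49  I8 complete
t=50  R1←I8

I8 = (44, 45, 49, 50)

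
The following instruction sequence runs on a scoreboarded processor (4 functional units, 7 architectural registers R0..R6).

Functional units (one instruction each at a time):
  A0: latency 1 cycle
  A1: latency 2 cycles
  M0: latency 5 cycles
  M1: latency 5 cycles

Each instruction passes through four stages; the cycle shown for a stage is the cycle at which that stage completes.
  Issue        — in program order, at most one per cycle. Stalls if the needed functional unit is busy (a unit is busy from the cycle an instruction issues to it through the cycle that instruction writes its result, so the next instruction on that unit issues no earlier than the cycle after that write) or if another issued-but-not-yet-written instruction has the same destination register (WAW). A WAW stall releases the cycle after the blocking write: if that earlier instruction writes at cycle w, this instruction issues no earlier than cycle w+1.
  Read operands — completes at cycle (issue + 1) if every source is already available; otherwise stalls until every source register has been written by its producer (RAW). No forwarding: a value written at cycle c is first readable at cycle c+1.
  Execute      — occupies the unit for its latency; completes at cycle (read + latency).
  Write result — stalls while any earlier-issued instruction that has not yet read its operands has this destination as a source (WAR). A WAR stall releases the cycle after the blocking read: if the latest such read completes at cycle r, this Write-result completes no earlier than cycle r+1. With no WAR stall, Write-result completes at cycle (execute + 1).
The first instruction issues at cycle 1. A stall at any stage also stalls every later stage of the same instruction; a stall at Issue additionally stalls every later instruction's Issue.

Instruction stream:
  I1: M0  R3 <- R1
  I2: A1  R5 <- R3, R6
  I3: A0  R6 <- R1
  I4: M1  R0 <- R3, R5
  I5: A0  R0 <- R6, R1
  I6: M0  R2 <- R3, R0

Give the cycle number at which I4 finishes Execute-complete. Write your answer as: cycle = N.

cycle = 18

c1: issue I1 (M0)
c2: I1 read-ops | issue I2 (A1)
c3: issue I3 (A0)
c4: I3 read-ops | issue I4 (M1)
c5: I3 finished on A0
c7: I1 finished on M0
c8: I1→R3
c9: I2 read-ops
c10: I3→R6
c11: I2 finished on A1
c12: I2→R5
c13: I4 read-ops
c18: I4 finished on M1
c19: I4→R0
c20: issue I5 (A0)
c21: I5 read-ops | issue I6 (M0)
c22: I5 finished on A0
c23: I5→R0
c24: I6 read-ops
c29: I6 finished on M0
c30: I6→R2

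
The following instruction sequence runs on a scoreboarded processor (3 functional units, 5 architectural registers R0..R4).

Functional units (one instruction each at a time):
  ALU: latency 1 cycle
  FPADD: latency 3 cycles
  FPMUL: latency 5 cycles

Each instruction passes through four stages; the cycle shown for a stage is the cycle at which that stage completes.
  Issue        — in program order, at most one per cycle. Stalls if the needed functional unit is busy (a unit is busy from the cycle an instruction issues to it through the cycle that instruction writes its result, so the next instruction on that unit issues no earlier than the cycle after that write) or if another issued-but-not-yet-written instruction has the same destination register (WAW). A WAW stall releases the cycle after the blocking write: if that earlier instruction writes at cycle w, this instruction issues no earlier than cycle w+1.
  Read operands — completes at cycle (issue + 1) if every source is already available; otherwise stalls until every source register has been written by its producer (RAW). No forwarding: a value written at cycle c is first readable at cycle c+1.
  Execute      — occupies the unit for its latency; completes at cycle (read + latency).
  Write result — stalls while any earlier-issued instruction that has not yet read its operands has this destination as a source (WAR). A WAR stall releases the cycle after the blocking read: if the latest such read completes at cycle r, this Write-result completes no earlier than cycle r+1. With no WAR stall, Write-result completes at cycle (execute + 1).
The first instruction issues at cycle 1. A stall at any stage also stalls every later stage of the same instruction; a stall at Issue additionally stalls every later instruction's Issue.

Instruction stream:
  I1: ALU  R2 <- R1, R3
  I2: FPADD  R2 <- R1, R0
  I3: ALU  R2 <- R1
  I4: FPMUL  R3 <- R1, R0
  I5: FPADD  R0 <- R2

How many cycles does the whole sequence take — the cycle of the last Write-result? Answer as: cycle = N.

cycle = 19

[I1] 1/2/3/4
[I2] 5/6/9/10  (WAW R2: wait I1 write@4)
[I3] 11/12/13/14  (WAW R2: wait I2 write@10)
[I4] 12/13/18/19
[I5] 13/15/18/19  (RAW R2: wait I3 write@14)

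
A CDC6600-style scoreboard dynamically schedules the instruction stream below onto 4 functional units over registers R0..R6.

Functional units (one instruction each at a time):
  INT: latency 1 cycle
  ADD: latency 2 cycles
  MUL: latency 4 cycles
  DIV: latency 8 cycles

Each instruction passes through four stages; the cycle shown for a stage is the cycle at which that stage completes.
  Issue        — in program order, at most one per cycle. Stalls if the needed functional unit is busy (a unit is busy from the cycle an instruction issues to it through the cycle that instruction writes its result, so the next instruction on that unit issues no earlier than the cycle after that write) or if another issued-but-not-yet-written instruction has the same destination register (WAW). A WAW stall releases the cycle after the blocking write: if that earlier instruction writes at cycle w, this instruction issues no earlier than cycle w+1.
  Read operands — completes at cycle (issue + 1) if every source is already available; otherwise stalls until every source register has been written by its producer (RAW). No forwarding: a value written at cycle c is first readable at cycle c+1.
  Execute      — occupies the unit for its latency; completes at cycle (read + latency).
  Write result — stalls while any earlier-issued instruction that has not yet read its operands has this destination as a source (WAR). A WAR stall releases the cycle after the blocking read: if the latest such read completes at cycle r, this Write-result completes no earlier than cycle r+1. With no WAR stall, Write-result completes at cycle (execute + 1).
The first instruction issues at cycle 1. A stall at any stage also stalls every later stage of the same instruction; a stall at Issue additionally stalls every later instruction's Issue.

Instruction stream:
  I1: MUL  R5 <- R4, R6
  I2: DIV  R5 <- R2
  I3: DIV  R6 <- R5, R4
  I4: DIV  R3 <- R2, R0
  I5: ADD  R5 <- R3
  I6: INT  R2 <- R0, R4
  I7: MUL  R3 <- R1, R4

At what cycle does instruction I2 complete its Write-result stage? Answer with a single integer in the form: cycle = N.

cycle = 18

[I1] 1/2/6/7
[I2] 8/9/17/18  (WAW R5: wait I1 write@7)
[I3] 19/20/28/29  (struct: DIV busy until I2 writes@18)
[I4] 30/31/39/40  (struct: DIV busy until I3 writes@29)
[I5] 31/41/43/44  (RAW R3: wait I4 write@40)
[I6] 32/33/34/35
[I7] 41/42/46/47  (WAW R3: wait I4 write@40)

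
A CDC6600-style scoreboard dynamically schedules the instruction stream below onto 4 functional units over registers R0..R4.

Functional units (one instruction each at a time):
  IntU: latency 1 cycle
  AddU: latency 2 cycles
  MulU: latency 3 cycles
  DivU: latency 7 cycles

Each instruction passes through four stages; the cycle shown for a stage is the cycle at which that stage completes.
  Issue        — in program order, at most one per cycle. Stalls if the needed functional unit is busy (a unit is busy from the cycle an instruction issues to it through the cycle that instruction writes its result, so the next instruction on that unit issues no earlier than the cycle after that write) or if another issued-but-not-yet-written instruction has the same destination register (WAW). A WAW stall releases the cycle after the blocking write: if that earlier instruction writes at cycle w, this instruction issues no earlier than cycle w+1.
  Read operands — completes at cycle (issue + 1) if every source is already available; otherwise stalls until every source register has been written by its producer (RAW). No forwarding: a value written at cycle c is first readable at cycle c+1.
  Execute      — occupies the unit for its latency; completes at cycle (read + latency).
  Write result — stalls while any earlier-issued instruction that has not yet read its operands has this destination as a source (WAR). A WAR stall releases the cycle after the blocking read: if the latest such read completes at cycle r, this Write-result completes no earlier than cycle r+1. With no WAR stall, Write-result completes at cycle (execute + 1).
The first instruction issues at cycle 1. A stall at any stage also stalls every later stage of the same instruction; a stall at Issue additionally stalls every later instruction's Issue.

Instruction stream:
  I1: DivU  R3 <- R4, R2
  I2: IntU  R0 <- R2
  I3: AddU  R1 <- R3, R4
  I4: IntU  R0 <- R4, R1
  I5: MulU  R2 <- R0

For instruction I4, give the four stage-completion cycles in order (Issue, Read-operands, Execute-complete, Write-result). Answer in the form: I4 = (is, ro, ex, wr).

I4 = (6, 15, 16, 17)

[1] I1 issues→DivU
[2] I1 reads; I2 issues→IntU
[3] I2 reads; I3 issues→AddU
[4] I2 exec-done
[5] I2 writes R0
[6] I4 issues→IntU
[7] I5 issues→MulU
[9] I1 exec-done
[10] I1 writes R3
[11] I3 reads
[13] I3 exec-done
[14] I3 writes R1
[15] I4 reads
[16] I4 exec-done
[17] I4 writes R0
[18] I5 reads
[21] I5 exec-done
[22] I5 writes R2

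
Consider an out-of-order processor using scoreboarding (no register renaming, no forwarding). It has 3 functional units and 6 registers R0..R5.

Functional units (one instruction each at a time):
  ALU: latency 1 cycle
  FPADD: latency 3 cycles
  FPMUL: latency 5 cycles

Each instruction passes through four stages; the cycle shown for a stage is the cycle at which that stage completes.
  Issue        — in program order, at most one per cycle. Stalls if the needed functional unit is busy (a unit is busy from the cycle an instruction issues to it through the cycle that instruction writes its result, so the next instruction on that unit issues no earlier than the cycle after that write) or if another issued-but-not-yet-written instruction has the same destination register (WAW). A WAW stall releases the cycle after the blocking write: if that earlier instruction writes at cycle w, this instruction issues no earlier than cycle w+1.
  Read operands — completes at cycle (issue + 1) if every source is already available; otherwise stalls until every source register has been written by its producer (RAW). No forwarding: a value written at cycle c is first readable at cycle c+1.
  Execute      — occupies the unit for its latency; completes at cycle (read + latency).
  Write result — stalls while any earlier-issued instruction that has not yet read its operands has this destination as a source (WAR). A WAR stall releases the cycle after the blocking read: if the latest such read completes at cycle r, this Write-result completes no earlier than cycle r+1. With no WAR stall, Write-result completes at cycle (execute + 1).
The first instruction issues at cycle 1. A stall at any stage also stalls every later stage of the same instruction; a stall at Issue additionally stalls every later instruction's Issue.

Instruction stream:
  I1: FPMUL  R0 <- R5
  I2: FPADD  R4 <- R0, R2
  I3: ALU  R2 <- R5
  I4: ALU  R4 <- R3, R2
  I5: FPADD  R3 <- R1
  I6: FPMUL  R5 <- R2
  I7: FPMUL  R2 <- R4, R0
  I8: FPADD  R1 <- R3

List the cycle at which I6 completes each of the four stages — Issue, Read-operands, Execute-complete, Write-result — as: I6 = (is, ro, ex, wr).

I6 = (16, 17, 22, 23)

[1] issue I1 (FPMUL)
[2] I1 read-ops; issue I2 (FPADD)
[3] issue I3 (ALU)
[4] I3 read-ops
[5] I3 finished on ALU
[7] I1 finished on FPMUL
[8] I1→R0
[9] I2 read-ops
[10] I3→R2
[12] I2 finished on FPADD
[13] I2→R4
[14] issue I4 (ALU)
[15] I4 read-ops; issue I5 (FPADD)
[16] I4 finished on ALU; I5 read-ops; issue I6 (FPMUL)
[17] I4→R4; I6 read-ops
[19] I5 finished on FPADD
[20] I5→R3
[22] I6 finished on FPMUL
[23] I6→R5
[24] issue I7 (FPMUL)
[25] I7 read-ops; issue I8 (FPADD)
[26] I8 read-ops
[29] I8 finished on FPADD
[30] I7 finished on FPMUL; I8→R1
[31] I7→R2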